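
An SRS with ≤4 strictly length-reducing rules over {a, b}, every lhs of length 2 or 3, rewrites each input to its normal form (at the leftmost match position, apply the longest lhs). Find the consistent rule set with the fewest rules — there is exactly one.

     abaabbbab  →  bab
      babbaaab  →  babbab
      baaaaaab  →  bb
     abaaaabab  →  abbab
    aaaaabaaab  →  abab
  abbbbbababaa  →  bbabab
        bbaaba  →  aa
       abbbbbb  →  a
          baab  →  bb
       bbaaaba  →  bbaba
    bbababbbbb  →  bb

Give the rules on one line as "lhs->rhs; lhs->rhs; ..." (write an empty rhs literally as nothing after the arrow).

  | abaabbbab => abbbbab => aabab => bab
  | babbaaab => babbab
  | baaaaaab => baaaab => baab => bb
  | abaaaabab => abaabab => abbab

aab->b; baa->b; bbb->a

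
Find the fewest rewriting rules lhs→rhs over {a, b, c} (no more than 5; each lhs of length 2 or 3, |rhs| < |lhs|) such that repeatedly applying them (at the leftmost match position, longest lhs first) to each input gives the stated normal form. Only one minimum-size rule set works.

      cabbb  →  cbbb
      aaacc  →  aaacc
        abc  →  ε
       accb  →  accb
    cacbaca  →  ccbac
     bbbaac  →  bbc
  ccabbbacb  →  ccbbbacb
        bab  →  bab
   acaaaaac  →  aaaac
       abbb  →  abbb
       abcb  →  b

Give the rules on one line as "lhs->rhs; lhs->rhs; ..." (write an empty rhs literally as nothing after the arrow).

abc->; baa->; ca->c; caa->

  | cabbb => cbbb
  | aaacc
  | abc => ε
  | accb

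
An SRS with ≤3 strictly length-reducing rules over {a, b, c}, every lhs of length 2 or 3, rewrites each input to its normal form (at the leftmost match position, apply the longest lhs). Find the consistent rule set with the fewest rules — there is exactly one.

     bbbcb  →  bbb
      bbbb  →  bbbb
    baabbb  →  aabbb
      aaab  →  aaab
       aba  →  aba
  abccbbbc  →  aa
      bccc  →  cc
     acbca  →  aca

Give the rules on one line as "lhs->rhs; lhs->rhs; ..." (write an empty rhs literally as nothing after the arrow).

baa->aa; bc->; cbb->a

  | bbbcb => bbb
  | bbbb
  | baabbb => aabbb
  | aaab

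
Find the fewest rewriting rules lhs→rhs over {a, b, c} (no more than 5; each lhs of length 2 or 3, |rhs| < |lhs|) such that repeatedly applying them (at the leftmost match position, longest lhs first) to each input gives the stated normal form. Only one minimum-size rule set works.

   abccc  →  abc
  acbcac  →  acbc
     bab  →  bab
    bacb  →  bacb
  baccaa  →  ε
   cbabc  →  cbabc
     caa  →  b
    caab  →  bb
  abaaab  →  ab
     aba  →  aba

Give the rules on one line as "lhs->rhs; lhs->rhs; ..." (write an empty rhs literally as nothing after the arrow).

baa->c; ca->; caa->b; cc->

  | abccc => abc
  | acbcac => acbc
  | bab
  | bacb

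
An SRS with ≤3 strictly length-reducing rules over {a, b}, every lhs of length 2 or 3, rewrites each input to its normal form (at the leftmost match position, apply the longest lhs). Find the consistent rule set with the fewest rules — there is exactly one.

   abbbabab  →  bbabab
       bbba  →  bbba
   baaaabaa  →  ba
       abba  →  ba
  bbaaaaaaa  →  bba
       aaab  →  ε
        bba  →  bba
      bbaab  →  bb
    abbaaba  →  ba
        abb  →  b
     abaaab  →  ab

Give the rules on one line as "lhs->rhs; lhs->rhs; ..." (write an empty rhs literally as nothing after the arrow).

  | abbbabab => bbabab
  | bbba
  | baaaabaa => baaabaa => baabaa => baa => ba
  | abba => ba

aa->a; aab->; abb->b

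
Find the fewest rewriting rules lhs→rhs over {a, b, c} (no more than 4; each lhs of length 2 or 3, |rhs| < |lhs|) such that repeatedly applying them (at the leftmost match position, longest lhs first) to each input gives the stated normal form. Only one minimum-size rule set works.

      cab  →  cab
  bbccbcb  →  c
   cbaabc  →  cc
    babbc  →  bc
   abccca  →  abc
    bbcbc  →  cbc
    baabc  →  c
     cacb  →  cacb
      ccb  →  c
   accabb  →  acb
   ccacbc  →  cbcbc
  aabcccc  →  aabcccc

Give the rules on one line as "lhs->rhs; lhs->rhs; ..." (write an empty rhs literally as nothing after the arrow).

ba->b; bb->; cca->cb; ccb->c

  | cab
  | bbccbcb => ccbcb => ccb => c
  | cbaabc => cbabc => cbbc => cc
  | babbc => bbbc => bc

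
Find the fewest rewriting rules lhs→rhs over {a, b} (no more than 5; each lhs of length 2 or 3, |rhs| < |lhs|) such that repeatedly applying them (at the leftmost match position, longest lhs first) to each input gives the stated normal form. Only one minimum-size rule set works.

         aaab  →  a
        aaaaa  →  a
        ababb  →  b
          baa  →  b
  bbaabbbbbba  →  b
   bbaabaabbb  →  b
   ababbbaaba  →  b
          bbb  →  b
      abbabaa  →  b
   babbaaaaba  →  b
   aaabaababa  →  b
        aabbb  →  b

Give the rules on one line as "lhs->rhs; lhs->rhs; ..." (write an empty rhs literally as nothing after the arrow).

  | aaab => ab => a
  | aaaaa => aaa => a
  | ababb => aabb => bb => b
  | baa => ba => b

aa->; ab->a; ba->b; bb->b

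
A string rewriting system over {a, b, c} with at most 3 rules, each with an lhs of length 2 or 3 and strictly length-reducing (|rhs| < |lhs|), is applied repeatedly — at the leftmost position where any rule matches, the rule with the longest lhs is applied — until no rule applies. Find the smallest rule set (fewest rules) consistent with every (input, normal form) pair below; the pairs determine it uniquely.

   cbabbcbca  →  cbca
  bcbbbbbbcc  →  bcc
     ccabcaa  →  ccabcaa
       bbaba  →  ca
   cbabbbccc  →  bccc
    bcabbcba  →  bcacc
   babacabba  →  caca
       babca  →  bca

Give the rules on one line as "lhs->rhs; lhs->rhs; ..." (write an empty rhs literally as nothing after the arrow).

  | cbabbcbca => cbbcbca => cbca
  | bcbbbbbbcc => bbbbbcc => cbbbcc => bcc
  | ccabcaa
  | bbaba => caba => ca

ba->; bb->c; cbb->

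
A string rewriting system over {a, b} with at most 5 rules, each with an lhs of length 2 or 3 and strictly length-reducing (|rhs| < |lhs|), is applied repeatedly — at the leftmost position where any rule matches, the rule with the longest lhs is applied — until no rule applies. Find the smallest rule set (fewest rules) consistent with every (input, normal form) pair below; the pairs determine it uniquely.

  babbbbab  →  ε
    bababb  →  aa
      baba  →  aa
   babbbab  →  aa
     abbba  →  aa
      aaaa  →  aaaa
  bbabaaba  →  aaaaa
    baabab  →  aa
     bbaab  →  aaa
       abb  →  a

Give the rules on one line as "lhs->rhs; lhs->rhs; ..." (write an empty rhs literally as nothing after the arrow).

ab->a; ba->b; bb->; bba->aa

  | babbbbab => bbbbbab => bbbab => bab => bb => ε
  | bababb => bbabb => aabb => aab => aa
  | baba => bba => aa
  | babbbab => bbbbab => bbab => aab => aa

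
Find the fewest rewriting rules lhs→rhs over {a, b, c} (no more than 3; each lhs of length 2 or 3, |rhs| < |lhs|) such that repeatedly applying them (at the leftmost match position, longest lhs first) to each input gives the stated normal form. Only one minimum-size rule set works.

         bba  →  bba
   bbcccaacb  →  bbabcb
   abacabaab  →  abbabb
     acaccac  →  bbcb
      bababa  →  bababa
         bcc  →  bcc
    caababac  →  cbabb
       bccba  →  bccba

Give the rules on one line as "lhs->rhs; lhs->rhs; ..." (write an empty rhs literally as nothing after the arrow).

aa->; ac->b; ccc->ab

  | bba
  | bbcccaacb => bbabaacb => bbabcb
  | abacabaab => abbabaab => abbabb
  | acaccac => baccac => bbcac => bbcb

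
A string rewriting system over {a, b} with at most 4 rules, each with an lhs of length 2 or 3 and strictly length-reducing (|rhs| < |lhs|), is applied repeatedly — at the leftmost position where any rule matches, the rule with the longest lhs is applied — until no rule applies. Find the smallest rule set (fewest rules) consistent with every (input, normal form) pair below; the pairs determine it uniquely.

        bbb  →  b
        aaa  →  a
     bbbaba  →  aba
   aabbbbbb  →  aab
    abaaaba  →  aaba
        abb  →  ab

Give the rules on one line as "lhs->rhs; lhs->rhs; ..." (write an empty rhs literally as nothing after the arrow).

aaa->a; bab->ab; bb->b

  | bbb => bb => b
  | aaa => a
  | bbbaba => bbaba => baba => aba
  | aabbbbbb => aabbbbb => aabbbb => aabbb => aabb => aab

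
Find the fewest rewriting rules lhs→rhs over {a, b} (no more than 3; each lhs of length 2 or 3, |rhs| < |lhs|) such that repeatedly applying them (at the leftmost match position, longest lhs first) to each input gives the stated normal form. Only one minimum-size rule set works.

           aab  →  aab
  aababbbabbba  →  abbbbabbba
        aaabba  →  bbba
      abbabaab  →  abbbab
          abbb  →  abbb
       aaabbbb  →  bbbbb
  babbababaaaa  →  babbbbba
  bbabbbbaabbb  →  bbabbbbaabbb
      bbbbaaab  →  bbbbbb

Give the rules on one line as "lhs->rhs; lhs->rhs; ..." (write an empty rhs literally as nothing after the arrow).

aaa->b; aba->b

  | aab
  | aababbbabbba => abbbbabbba
  | aaabba => bbba
  | abbabaab => abbbab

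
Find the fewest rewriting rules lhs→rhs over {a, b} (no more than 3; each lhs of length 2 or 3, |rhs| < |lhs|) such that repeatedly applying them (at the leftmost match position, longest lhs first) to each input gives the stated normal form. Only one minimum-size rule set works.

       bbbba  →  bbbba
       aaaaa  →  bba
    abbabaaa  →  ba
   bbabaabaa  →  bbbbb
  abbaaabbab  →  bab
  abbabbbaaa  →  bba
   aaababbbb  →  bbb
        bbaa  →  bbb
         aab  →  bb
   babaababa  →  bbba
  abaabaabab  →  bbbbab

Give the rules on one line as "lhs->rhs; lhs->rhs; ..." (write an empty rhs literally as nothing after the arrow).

  | bbbba
  | aaaaa => baaa => bba
  | abbabaaa => abaaa => aaa => ba
  | bbabaabaa => bbaabaa => bbbbaa => bbbbb

aa->b; aba->a; abb->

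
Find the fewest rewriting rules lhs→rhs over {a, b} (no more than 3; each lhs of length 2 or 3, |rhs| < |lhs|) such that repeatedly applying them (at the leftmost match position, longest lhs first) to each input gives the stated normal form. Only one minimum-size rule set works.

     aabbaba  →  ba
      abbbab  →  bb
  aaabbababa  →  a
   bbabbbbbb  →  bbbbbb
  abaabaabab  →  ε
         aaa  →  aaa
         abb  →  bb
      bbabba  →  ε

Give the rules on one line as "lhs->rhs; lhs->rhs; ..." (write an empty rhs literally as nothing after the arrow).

  | aabbaba => abbaba => bbaba => ba
  | abbbab => bbbab => bb
  | aaabbababa => aabbababa => abbababa => bbababa => baba => a
  | bbabbbbbb => bbbbbb

ab->b; bab->; bba->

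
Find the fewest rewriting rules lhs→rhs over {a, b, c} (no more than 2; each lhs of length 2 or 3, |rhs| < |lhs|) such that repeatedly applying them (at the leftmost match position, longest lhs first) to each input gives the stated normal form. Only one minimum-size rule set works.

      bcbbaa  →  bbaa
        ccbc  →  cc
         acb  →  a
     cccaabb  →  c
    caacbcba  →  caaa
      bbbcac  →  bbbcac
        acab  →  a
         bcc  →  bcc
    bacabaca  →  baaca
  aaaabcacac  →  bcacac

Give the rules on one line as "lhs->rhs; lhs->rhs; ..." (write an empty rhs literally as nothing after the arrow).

ab->b; cb->

  | bcbbaa => bbaa
  | ccbc => cc
  | acb => a
  | cccaabb => cccabb => cccbb => ccb => c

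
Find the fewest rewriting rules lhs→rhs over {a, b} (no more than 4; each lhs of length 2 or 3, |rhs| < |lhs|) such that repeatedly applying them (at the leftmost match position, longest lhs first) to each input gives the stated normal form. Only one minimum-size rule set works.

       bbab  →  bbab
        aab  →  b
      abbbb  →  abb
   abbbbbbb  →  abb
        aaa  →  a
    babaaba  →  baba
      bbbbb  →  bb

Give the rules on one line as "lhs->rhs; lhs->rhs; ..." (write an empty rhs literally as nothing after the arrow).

  | bbab
  | aab => b
  | abbbb => abbb => abb
  | abbbbbbb => abbbbbb => abbbbb => abbbb => abbb => abb

aa->; baa->; bbb->bb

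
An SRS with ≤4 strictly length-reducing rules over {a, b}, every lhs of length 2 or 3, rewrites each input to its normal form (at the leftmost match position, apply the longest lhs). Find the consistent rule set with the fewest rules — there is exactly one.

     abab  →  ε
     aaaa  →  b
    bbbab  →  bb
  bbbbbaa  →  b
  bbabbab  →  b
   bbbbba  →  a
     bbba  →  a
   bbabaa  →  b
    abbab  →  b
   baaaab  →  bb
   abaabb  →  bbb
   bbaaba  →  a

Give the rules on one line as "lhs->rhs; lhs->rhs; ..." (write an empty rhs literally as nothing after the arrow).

  | abab => bab => ε
  | aaaa => baa => aa => b
  | bbbab => bb
  | bbbbbaa => bbbbaa => bbbaa => bbaa => baa => aa => b

aa->b; ab->b; ba->a; bab->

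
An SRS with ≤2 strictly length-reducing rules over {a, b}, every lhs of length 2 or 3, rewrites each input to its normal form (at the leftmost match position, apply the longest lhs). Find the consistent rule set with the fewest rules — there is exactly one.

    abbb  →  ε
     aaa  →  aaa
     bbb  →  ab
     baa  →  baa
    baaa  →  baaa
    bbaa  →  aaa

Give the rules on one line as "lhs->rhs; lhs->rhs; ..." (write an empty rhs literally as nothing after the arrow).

aab->; bb->a

  | abbb => aab => ε
  | aaa
  | bbb => ab
  | baa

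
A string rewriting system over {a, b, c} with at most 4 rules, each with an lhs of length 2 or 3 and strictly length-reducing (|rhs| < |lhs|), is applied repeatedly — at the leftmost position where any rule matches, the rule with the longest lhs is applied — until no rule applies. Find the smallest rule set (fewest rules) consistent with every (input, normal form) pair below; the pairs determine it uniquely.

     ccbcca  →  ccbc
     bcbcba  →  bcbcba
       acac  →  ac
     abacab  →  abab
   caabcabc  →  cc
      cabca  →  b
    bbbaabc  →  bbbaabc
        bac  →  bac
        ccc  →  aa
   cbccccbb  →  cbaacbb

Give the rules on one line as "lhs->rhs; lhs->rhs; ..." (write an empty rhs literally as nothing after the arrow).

abb->c; ca->; ccc->aa

  | ccbcca => ccbc
  | bcbcba
  | acac => ac
  | abacab => abab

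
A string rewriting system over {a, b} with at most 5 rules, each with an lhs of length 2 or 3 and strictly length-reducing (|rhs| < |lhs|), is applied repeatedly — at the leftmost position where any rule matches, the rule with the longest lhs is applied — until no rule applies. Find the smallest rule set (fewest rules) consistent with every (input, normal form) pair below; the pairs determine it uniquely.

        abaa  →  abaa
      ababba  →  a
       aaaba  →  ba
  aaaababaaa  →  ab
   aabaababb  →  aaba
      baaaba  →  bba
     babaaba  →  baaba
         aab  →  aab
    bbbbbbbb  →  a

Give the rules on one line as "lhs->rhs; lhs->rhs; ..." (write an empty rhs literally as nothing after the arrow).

  | abaa
  | ababba => abba => a
  | aaaba => ba
  | aaaababaaa => ababaaa => abaaa => ab

aaa->; abb->; bab->b; bbb->a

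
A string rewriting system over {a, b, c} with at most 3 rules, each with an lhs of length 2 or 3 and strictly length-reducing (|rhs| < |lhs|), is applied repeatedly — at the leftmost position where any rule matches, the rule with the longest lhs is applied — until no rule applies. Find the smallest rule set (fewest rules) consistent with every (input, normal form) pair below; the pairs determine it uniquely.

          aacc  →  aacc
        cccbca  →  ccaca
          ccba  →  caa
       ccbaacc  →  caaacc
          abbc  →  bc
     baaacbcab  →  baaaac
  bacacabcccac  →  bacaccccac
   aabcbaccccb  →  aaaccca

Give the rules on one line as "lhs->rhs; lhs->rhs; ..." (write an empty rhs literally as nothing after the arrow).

  | aacc
  | cccbca => ccaca
  | ccba => caa
  | ccbaacc => caaacc

ab->; cb->a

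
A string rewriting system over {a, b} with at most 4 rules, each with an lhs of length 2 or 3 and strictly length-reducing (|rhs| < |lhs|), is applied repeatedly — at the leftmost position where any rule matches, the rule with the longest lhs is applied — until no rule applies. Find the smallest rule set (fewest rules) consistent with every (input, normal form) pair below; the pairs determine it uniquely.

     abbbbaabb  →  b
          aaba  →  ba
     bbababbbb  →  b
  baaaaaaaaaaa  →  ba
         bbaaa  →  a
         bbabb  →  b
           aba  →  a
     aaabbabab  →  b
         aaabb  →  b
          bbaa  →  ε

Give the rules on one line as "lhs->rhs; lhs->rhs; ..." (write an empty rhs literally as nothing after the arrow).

aa->; ab->; bb->

  | abbbbaabb => bbbaabb => baabb => bbb => b
  | aaba => ba
  | bbababbbb => ababbbb => abbbb => bbb => b
  | baaaaaaaaaaa => baaaaaaaaa => baaaaaaa => baaaaa => baaa => ba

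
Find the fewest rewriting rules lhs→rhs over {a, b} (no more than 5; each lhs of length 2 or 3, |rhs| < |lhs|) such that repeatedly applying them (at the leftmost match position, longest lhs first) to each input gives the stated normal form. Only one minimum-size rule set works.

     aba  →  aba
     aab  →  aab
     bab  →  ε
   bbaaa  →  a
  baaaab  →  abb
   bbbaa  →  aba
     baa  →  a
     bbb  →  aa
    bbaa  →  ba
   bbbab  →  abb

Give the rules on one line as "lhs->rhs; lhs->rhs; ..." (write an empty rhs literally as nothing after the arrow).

aaa->ab; baa->a; bab->; bbb->aa

  | aba
  | aab
  | bab => ε
  | bbaaa => baa => a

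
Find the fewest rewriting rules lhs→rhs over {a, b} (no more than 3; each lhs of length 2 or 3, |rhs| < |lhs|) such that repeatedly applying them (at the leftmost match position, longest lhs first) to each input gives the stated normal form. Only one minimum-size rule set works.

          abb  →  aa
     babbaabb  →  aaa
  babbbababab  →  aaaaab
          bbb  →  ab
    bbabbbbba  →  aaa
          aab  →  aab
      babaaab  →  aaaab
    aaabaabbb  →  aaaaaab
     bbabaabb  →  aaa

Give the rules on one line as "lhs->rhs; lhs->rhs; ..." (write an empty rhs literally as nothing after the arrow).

ba->a; bb->a; bba->

  | abb => aa
  | babbaabb => abbaabb => aabb => aaa
  | babbbababab => abbbababab => aabababab => aaababab => aaaabab => aaaaab
  | bbb => ab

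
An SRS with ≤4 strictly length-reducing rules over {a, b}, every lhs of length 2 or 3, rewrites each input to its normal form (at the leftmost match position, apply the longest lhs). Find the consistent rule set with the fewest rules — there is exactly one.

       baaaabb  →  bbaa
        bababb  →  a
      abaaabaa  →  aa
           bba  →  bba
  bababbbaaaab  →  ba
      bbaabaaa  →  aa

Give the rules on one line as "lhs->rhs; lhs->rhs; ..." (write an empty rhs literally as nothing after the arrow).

aaa->ba; ab->a; aba->; bbb->a

  | baaaabb => bbaabb => bbaab => bbaa
  | bababb => bbb => a
  | abaaabaa => aabaa => aa
  | bba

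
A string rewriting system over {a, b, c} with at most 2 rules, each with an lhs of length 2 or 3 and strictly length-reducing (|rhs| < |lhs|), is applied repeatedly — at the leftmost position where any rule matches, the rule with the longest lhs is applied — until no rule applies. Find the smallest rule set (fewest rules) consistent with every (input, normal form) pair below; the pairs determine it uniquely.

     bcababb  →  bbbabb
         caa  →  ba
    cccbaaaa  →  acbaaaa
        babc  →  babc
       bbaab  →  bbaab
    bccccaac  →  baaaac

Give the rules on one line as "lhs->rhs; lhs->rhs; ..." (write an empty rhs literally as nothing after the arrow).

  | bcababb => bbbabb
  | caa => ba
  | cccbaaaa => acbaaaa
  | babc

ca->b; cc->a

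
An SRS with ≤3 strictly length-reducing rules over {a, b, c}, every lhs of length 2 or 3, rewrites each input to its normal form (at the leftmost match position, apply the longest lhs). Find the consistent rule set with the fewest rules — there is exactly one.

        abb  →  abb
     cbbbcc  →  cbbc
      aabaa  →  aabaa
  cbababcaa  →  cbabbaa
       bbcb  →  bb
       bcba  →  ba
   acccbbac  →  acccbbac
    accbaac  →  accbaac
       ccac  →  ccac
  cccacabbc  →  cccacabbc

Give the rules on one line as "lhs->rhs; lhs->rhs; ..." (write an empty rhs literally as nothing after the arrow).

abc->b; bcb->b; bcc->c

  | abb
  | cbbbcc => cbbc
  | aabaa
  | cbababcaa => cbabbaa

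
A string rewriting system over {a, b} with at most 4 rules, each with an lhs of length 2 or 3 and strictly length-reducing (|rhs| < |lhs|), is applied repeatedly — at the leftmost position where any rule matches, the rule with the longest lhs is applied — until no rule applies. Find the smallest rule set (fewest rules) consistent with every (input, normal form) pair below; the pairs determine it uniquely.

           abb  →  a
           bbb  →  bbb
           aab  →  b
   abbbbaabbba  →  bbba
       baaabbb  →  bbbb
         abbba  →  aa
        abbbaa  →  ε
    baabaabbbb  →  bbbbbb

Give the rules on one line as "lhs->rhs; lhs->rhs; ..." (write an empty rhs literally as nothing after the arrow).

aaa->; aab->b; ab->a

  | abb => ab => a
  | bbb
  | aab => b
  | abbbbaabbba => abbbaabbba => abbaabbba => abaabbba => aaabbba => bbba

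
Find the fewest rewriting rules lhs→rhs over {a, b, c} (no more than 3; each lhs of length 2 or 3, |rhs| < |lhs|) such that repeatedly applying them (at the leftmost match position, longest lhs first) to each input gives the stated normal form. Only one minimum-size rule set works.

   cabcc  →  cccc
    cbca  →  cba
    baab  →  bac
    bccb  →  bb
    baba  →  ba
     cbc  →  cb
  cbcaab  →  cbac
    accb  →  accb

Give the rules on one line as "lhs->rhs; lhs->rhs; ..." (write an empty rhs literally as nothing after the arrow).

  | cabcc => cccc
  | cbca => cba
  | baab => bac
  | bccb => bcb => bb

ab->c; bc->b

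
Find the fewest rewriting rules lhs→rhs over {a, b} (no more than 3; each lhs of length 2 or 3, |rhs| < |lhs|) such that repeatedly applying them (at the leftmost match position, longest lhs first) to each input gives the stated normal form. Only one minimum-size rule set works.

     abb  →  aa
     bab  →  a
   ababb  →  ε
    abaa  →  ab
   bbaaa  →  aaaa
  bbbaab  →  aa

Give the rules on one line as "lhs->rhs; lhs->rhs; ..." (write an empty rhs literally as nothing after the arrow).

  | abb => aa
  | bab => bb => a
  | ababb => abbb => aab => ε
  | abaa => aba => ab

aab->; ba->b; bb->a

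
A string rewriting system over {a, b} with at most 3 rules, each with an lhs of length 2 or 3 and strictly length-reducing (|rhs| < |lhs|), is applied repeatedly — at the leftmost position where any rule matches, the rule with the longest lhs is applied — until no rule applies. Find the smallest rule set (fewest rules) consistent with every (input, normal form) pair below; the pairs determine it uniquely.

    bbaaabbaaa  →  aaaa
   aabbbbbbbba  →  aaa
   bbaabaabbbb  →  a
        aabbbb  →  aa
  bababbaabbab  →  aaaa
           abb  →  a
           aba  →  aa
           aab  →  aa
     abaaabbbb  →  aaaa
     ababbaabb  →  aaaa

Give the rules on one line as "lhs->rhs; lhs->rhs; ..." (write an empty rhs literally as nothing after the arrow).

  | bbaaabbaaa => bababbaaa => abbaaa => abaaa => aaaa
  | aabbbbbbbba => aabbbbbbba => aabbbbbba => aabbbbba => aabbbba => aabbba => aabba => aaba => aaa
  | bbaabaabbbb => babbaabbbb => baabbbb => abbbbb => abbbb => abbb => abb => ab => a
  | aabbbb => aabbb => aabb => aab => aa

ab->a; baa->ab; bab->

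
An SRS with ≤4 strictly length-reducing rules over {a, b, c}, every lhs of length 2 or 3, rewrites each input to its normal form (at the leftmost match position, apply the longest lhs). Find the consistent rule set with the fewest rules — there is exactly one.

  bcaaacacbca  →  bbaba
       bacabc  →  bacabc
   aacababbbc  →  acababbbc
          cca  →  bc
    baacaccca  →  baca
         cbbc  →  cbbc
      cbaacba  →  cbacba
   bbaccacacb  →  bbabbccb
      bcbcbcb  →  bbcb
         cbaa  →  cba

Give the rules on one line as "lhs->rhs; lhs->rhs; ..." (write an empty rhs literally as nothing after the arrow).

aa->a; caa->ba; cbc->; cca->bc

  | bcaaacacbca => bbaacacbca => bbacacbca => bbacaa => bbaba
  | bacabc
  | aacababbbc => acababbbc
  | cca => bc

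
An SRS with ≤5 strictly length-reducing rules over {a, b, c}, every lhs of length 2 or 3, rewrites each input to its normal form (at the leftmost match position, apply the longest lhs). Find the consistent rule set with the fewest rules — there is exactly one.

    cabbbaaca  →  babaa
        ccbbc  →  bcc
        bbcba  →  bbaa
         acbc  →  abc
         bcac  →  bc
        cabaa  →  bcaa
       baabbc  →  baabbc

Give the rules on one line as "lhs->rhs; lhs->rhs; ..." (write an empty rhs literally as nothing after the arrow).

  | cabbbaaca => bcbbaaca => babaaca => babaa
  | ccbbc => cabc => bcc
  | bbcba => bbaa
  | acbc => abc

ac->; acb->ab; cab->bc; cb->a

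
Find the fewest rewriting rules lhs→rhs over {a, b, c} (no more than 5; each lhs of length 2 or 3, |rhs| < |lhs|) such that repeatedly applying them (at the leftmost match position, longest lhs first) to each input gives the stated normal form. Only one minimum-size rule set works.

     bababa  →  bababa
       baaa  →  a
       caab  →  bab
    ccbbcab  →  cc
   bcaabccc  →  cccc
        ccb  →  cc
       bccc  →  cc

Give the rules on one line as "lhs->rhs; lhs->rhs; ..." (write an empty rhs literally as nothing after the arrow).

  | bababa
  | baaa => bca => a
  | caab => bab
  | ccbbcab => ccbcab => cccab => ccbb => ccb => cc

aa->c; bc->; ca->b; cb->c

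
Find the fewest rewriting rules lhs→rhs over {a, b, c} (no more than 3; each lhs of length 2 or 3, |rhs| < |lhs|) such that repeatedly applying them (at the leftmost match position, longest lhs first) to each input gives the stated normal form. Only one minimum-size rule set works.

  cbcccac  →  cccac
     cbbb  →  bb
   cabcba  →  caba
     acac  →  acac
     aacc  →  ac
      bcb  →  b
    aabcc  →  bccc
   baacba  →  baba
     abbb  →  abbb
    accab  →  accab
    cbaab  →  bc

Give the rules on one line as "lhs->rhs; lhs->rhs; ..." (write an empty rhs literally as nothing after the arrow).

  | cbcccac => cccac
  | cbbb => bb
  | cabcba => caba
  | acac

aab->bc; aac->a; cb->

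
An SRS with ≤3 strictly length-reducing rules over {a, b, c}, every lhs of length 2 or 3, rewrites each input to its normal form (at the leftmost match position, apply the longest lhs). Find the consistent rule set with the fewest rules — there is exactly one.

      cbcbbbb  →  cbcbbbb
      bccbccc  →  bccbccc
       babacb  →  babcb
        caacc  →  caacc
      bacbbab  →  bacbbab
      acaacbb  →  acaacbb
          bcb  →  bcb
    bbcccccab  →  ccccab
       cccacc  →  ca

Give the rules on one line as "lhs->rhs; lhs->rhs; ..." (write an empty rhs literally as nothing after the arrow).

aba->ab; bbc->; cac->a

  | cbcbbbb
  | bccbccc
  | babacb => babcb
  | caacc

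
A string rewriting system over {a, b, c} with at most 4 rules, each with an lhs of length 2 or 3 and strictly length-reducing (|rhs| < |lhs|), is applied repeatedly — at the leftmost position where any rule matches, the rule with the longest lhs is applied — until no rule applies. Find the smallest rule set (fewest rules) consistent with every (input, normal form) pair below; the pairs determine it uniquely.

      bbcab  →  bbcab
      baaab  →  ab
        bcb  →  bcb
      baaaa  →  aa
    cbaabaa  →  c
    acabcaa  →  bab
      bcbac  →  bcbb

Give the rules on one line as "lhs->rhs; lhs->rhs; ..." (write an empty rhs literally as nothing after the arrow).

ac->b; baa->; caa->

  | bbcab
  | baaab => ab
  | bcb
  | baaaa => aa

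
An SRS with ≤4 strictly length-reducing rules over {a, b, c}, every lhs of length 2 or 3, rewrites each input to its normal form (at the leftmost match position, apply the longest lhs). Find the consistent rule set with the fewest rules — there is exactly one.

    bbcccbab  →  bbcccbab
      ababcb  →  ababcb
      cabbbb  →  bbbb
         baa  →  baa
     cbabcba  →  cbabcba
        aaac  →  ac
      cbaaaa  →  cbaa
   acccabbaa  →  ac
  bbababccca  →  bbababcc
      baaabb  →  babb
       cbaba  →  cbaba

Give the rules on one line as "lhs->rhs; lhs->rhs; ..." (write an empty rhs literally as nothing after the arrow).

  | bbcccbab
  | ababcb
  | cabbbb => bbbb
  | baa

aaa->a; ca->; cbb->cc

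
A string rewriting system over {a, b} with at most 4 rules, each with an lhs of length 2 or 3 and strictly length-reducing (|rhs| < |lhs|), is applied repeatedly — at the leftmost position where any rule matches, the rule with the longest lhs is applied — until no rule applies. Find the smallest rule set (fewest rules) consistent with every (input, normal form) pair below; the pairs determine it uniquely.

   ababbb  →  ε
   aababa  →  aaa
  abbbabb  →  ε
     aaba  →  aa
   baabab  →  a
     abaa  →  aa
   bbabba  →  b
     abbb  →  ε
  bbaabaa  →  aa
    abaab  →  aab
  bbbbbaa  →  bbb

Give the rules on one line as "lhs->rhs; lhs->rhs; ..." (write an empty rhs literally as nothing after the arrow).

  | ababbb => abb => ba => ε
  | aababa => aaa
  | abbbabb => bababb => abb => ba => ε
  | aaba => aa

abb->ba; ba->; bab->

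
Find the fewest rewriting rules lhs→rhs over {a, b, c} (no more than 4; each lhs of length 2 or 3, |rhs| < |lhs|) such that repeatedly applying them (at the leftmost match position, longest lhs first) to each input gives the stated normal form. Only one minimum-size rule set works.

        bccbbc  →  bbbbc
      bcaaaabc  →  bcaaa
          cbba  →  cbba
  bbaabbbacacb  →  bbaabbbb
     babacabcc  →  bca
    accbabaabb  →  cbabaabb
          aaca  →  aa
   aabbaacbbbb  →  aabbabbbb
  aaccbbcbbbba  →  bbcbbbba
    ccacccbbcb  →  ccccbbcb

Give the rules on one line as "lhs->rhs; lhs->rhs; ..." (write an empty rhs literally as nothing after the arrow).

  | bccbbc => bbbbc
  | bcaaaabc => bcaaaca => bcaaa
  | cbba
  | bbaabbbacacb => bbaabbbacb => bbaabbbb

abc->ca; ac->; bcc->bb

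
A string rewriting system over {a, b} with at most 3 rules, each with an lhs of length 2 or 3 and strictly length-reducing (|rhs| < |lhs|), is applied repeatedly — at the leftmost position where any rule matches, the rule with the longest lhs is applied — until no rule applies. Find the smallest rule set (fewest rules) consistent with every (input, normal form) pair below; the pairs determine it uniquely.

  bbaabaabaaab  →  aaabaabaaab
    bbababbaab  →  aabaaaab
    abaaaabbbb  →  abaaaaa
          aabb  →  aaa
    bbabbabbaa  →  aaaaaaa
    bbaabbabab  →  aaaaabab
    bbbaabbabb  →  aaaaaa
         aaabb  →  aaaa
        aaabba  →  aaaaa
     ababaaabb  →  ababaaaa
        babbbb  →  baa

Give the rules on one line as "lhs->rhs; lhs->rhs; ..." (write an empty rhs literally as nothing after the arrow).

  | bbaabaabaaab => aaabaabaaab
  | bbababbaab => aababbaab => aabaaaab
  | abaaaabbbb => abaaaabbb => abaaaabb => abaaaaa
  | aabb => aaa

bb->a; bbb->bb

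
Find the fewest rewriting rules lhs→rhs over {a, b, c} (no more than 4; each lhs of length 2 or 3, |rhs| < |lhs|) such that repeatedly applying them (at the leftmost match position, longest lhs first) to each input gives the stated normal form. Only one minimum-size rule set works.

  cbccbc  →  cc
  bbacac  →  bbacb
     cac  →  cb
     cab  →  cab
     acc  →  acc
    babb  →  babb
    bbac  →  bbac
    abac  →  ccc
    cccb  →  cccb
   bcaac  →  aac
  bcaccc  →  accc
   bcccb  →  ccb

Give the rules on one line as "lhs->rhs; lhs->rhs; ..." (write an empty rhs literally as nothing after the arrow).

aba->cc; bc->; cac->cb

  | cbccbc => ccbc => cc
  | bbacac => bbacb
  | cac => cb
  | cab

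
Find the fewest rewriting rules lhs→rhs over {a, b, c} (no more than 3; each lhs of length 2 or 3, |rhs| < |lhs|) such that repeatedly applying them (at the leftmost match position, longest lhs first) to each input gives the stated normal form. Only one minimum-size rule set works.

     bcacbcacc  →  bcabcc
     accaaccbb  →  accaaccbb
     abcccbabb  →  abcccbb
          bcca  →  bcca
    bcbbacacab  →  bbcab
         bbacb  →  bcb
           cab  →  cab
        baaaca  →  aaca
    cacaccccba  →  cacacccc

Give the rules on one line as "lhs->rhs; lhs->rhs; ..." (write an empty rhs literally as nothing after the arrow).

  | bcacbcacc => bcabbacc => bcabcc
  | accaaccbb
  | abcccbabb => abcccbb
  | bcca

ba->; cbc->bb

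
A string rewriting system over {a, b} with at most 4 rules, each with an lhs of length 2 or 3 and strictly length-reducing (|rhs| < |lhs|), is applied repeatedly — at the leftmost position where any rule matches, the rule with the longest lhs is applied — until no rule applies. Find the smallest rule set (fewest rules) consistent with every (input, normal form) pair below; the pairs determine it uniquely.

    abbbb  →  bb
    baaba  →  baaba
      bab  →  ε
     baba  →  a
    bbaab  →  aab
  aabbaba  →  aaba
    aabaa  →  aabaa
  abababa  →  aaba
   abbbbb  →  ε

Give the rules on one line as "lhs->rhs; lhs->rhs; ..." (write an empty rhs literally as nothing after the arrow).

abb->; bab->; bba->a; bbb->

  | abbbb => bb
  | baaba
  | bab => ε
  | baba => a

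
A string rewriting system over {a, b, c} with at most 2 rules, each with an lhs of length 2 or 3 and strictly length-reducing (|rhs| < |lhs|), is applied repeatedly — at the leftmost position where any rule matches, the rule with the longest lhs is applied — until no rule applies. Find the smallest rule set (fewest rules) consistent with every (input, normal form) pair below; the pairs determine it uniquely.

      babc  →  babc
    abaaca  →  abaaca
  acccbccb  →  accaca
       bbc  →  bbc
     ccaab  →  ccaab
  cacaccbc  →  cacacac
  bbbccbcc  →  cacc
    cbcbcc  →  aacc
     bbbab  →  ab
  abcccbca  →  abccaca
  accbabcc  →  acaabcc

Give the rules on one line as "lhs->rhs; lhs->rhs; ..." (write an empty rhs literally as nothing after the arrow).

  | babc
  | abaaca
  | acccbccb => accaccb => accaca
  | bbc

bbb->; cb->a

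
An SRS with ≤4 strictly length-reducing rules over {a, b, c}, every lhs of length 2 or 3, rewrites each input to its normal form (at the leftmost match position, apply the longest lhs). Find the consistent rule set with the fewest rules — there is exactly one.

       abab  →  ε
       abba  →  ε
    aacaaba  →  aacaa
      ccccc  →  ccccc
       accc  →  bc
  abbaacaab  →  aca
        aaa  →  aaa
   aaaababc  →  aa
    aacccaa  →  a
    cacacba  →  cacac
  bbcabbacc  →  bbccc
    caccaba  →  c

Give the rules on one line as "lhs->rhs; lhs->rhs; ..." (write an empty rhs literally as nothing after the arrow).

ab->; abc->b; acc->b; ba->

  | abab => ab => ε
  | abba => ba => ε
  | aacaaba => aacaa
  | ccccc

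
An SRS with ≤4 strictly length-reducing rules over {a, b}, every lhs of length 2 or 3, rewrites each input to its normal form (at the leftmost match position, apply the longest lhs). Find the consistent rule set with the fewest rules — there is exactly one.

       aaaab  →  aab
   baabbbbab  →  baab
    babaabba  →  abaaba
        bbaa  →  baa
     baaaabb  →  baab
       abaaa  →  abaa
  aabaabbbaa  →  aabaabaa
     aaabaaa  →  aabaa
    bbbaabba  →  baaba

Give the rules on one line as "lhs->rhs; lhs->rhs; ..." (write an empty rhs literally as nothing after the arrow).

aaa->aa; bab->ab; bb->b

  | aaaab => aaab => aab
  | baabbbbab => baabbbab => baabbab => baabab => baaab => baab
  | babaabba => abaabba => abaaba
  | bbaa => baa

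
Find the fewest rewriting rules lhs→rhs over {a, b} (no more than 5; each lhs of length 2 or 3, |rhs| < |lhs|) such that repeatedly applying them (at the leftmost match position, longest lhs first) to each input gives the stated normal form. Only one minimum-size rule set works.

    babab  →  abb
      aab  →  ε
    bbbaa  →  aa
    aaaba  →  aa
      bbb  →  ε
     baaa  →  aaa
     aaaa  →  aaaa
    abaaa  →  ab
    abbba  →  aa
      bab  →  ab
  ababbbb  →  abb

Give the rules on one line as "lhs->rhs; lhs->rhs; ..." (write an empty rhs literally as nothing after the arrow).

  | babab => abab => abb
  | aab => ε
  | bbbaa => aa
  | aaaba => aa

aab->; aba->ab; ba->a; bbb->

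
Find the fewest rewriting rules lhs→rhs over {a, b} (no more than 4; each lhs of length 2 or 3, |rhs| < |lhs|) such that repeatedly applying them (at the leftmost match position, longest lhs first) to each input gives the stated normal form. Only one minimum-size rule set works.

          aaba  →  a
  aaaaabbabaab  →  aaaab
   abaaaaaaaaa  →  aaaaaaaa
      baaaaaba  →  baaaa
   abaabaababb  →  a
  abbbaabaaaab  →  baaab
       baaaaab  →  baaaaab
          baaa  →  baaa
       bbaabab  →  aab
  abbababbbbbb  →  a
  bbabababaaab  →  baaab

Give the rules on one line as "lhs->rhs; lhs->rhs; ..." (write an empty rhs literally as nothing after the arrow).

aba->; abb->ba; bb->a

  | aaba => a
  | aaaaabbabaab => aaaabaabaab => aaaabaab => aaaab
  | abaaaaaaaaa => aaaaaaaa
  | baaaaaba => baaaa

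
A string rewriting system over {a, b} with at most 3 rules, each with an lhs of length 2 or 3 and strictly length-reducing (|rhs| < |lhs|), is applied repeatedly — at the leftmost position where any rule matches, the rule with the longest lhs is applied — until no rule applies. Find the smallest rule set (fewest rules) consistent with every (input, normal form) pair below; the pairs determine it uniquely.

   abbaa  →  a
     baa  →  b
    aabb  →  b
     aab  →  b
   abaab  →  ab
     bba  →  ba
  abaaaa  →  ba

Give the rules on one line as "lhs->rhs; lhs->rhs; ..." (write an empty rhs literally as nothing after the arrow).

  | abbaa => abaa => a
  | baa => bb => b
  | aabb => bbb => bb => b
  | aab => bb => b

aa->b; aba->; bb->b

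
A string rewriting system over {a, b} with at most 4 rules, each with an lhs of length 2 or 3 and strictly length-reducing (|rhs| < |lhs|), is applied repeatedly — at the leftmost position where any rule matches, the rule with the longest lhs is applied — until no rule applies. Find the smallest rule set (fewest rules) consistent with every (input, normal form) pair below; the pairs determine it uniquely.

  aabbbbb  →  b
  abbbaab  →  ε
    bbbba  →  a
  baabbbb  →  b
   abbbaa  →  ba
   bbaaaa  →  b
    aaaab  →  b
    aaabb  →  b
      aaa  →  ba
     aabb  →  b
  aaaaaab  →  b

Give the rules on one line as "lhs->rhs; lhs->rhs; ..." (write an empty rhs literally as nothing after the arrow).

aa->b; bab->; bb->b; bba->a

  | aabbbbb => bbbbbb => bbbbb => bbbb => bbb => bb => b
  | abbbaab => abbaab => aaab => bab => ε
  | bbbba => bbba => bba => a
  | baabbbb => bbbbbb => bbbbb => bbbb => bbb => bb => b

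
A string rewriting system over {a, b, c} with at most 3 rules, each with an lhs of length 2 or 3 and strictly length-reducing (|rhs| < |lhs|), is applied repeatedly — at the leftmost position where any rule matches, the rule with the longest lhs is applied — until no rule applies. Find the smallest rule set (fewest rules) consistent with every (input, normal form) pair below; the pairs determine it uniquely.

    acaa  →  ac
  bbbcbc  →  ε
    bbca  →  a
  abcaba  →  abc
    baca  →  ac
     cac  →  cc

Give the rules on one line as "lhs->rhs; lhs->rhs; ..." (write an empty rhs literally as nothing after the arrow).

  | acaa => aca => ac
  | bbbcbc => bbc => ε
  | bbca => a
  | abcaba => abcba => abca => abc

ba->a; bbc->; ca->c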